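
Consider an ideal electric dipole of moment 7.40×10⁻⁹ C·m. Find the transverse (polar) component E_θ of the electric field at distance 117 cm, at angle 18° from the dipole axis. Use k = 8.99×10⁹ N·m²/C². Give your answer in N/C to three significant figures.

E_θ ≈ 12.8 N/C

For a dipole, E_θ = (kp sinθ)/r³.
kp/r³ = (8.99×10⁹)(7.40×10⁻⁹)/(1.17)³ = 41.54 N/C.
E_θ = 41.54·sin18° = 12.84 N/C.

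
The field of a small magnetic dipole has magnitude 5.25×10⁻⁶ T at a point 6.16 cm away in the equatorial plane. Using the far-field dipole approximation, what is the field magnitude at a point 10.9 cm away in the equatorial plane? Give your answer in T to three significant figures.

B ≈ 9.48×10⁻⁷ T

Dipole fields scale as 1/r³ in the far field; the geometry is the same at both points.
B₂ = B₁ · (r₁/r₂)³ = 5.25×10⁻⁶ · (6.16/10.9)³.
(r₁/r₂)³ = (0.5651)³ = 0.1805.
B₂ ≈ 9.476×10⁻⁷ T.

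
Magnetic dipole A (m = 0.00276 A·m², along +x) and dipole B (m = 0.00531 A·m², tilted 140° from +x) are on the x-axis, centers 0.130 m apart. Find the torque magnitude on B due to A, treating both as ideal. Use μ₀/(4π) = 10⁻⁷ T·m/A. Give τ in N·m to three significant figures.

τ ≈ 8.58×10⁻¹⁰ N·m

Dipole B is on the axis of dipole A, so B₁ there is axial: B₁ = (μ₀/4π)·2m₁/r³ along +x.
B₁ = 2(10⁻⁷)(0.00276)/(0.130)³ = 2.513×10⁻⁷ T.
τ = m₂ B₁ sinθ.
τ = (0.00531)(2.513×10⁻⁷)·sin140° = 8.576×10⁻¹⁰ N·m.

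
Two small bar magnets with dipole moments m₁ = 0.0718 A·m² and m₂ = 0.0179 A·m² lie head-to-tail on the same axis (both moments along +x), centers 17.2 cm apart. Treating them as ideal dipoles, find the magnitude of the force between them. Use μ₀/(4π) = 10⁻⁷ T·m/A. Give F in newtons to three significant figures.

F ≈ 8.81×10⁻⁷ N

On-axis B of dipole 1: B = (μ₀/4π)·2m₁/r³. Force on dipole 2: F = m₂·dB/dr.
dB/dr = −(μ₀/4π)·6m₁/r⁴, so |F| = (μ₀/4π)·6m₁m₂/r⁴.
F = 6(10⁻⁷)(0.0718)(0.0179)/(0.172)⁴ = 8.811×10⁻⁷ N.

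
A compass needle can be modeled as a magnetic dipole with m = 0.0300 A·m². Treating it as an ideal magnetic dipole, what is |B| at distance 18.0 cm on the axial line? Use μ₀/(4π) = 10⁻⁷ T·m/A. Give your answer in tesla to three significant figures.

On axis B = (μ₀/4π)·2m/r³.
B = 2·(10⁻⁷)·(0.0300) / (0.180)³ = 1.029×10⁻⁶ T.

B ≈ 1.03×10⁻⁶ T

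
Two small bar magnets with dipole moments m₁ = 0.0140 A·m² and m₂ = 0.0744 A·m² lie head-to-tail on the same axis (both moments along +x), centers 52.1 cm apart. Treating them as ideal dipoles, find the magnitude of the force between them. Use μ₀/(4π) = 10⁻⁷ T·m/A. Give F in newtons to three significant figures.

F ≈ 8.48×10⁻⁹ N

On-axis B of dipole 1: B = (μ₀/4π)·2m₁/r³. Force on dipole 2: F = m₂·dB/dr.
dB/dr = −(μ₀/4π)·6m₁/r⁴, so |F| = (μ₀/4π)·6m₁m₂/r⁴.
F = 6(10⁻⁷)(0.0140)(0.0744)/(0.521)⁴ = 8.482×10⁻⁹ N.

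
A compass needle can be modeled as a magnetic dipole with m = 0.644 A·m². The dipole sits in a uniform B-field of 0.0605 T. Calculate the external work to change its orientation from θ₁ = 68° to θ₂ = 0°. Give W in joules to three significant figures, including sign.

W ≈ -0.0244 J

W_ext = ΔU = −mB cosθ₂ + mB cosθ₁ = mB(cosθ₁ − cosθ₂).
W = (0.644)(0.0605)·(cos68° − cos0°) = (0.03896)·(-0.6254) = -0.02437 J.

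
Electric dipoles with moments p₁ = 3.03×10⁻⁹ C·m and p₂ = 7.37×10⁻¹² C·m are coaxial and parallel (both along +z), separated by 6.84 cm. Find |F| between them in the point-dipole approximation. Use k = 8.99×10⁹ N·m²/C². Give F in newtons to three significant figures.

F ≈ 5.50×10⁻⁵ N

On-axis field of dipole 1 at distance r: E = 2kp₁/r³. Force on dipole 2 is F = p₂·dE/dr (gradient along axis).
dE/dr = −6kp₁/r⁴, so |F| = 6kp₁p₂/r⁴ (attractive for aligned moments).
F = 6(8.99×10⁹)(3.03×10⁻⁹)(7.37×10⁻¹²)/(0.0684)⁴ = 5.503×10⁻⁵ N.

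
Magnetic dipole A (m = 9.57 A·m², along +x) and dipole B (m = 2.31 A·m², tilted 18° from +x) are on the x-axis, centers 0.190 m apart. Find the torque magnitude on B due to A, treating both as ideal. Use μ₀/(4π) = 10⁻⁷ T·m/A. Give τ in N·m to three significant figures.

τ ≈ 1.99×10⁻⁴ N·m

Dipole B is on the axis of dipole A, so B₁ there is axial: B₁ = (μ₀/4π)·2m₁/r³ along +x.
B₁ = 2(10⁻⁷)(9.57)/(0.190)³ = 2.790×10⁻⁴ T.
τ = m₂ B₁ sinθ.
τ = (2.31)(2.790×10⁻⁴)·sin18° = 1.992×10⁻⁴ N·m.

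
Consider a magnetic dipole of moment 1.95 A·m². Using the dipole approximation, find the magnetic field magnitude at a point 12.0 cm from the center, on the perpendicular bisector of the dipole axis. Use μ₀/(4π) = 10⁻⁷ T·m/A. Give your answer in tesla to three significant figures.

B ≈ 1.13×10⁻⁴ T

In the equatorial plane B = (μ₀/4π)·m/r³ (half the axial value).
B = (10⁻⁷)·(1.95) / (0.120)³ = 1.128×10⁻⁴ T.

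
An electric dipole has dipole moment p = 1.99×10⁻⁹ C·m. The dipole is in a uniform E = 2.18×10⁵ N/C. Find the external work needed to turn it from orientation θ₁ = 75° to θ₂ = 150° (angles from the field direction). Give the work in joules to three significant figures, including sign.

W ≈ 4.88×10⁻⁴ J

W_ext = ΔU = U(θ₂) − U(θ₁) = −pE cosθ₂ − (−pE cosθ₁) = pE(cosθ₁ − cosθ₂).
W = (1.99×10⁻⁹)(2.18×10⁵)·(cos75° − cos150°) = (4.338×10⁻⁴)·(+1.1248) = 4.880×10⁻⁴ J.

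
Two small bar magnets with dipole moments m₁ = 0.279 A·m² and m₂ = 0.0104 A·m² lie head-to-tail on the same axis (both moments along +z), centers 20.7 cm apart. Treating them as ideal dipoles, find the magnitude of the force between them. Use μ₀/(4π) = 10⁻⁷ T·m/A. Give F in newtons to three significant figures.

On-axis B of dipole 1: B = (μ₀/4π)·2m₁/r³. Force on dipole 2: F = m₂·dB/dr.
dB/dr = −(μ₀/4π)·6m₁/r⁴, so |F| = (μ₀/4π)·6m₁m₂/r⁴.
F = 6(10⁻⁷)(0.279)(0.0104)/(0.207)⁴ = 9.482×10⁻⁷ N.

F ≈ 9.48×10⁻⁷ N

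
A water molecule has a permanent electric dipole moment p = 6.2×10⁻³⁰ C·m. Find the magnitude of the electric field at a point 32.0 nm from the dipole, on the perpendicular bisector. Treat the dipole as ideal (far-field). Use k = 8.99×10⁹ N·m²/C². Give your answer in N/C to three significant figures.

E ≈ 1700 N/C

On the perpendicular bisector E = kp/r³ (half the axial value at the same distance).
E = (8.99×10⁹)(6.20×10⁻³⁰) / (3.20×10⁻⁸)³ = 1701 N/C.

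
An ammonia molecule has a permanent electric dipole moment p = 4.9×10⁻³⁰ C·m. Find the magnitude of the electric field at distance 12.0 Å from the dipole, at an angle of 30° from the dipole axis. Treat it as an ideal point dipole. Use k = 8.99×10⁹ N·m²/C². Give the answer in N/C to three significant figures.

E ≈ 4.60×10⁷ N/C

At angle θ the dipole field magnitude is E = (kp/r³)·√(1 + 3cos²θ).
kp/r³ = (8.99×10⁹)(4.90×10⁻³⁰) / (1.20×10⁻⁹)³ = 2.549×10⁷ N/C.
√(1 + 3cos²30°) = √(1 + 3·0.7500) = √3.2500 ≈ 1.8028.
E ≈ 2.549×10⁷ × 1.803 = 4.596×10⁷ N/C.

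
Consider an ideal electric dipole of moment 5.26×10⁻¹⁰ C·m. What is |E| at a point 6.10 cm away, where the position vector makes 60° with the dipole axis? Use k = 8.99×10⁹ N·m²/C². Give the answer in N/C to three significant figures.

At angle θ the dipole field magnitude is E = (kp/r³)·√(1 + 3cos²θ).
kp/r³ = (8.99×10⁹)(5.26×10⁻¹⁰) / (0.0610)³ = 2.083×10⁴ N/C.
√(1 + 3cos²60°) = √(1 + 3·0.2500) = √1.7500 ≈ 1.3229.
E ≈ 2.083×10⁴ × 1.323 = 2.756×10⁴ N/C.

E ≈ 2.76×10⁴ N/C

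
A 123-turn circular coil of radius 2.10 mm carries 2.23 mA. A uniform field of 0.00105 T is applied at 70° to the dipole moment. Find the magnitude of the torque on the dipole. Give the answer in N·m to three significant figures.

τ ≈ 3.75×10⁻⁹ N·m

m = NIA = NIπa² = 123·(0.00223)·π·(0.00210)² = 3.80×10⁻⁶ A·m².
Torque on a magnetic dipole: τ = mB sinθ.
τ = (3.80×10⁻⁶)(0.00105)·sin70° = 3.749×10⁻⁹ N·m.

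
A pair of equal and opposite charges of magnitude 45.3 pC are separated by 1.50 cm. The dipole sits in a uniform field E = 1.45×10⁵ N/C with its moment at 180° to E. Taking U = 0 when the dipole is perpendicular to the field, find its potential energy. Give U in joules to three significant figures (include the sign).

Dipole moment p = qd = (4.53×10⁻¹¹ C)(0.0150 m) = 6.795×10⁻¹³ C·m.
U = −p·E = −pE cosθ.
U = −(6.795×10⁻¹³)(1.45×10⁵)·cos180° = 9.853×10⁻⁸ J.

U ≈ 9.85×10⁻⁸ J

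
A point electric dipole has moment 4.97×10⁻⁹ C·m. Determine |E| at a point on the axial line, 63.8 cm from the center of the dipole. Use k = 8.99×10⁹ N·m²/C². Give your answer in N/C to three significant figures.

On the dipole axis E = 2kp/r³.
E = 2·(8.99×10⁹)(4.97×10⁻⁹) / (0.638)³ = 344.1 N/C.

E ≈ 344 N/C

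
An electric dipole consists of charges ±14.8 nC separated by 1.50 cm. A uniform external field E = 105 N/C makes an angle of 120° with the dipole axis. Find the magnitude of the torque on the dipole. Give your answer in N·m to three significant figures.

Dipole moment p = qd = (1.48×10⁻⁸ C)(0.0150 m) = 2.22×10⁻¹⁰ C·m.
Torque on an electric dipole: τ = pE sinθ.
τ = (2.22×10⁻¹⁰)(105)·sin120° = 2.019×10⁻⁸ N·m.

τ ≈ 2.02×10⁻⁸ N·m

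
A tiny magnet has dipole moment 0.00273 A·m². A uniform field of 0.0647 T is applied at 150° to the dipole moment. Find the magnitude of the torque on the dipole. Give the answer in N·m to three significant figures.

Torque on a magnetic dipole: τ = mB sinθ.
τ = (0.00273)(0.0647)·sin150° = 8.832×10⁻⁵ N·m.

τ ≈ 8.83×10⁻⁵ N·m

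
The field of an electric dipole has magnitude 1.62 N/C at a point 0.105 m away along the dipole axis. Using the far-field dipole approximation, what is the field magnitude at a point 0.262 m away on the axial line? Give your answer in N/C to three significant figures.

E ≈ 0.104 N/C

Dipole fields scale as 1/r³ in the far field; the geometry is the same at both points.
E₂ = E₁ · (r₁/r₂)³ = 1.62 · (0.105/0.262)³.
(r₁/r₂)³ = (0.4008)³ = 0.06437.
E₂ ≈ 0.1043 N/C.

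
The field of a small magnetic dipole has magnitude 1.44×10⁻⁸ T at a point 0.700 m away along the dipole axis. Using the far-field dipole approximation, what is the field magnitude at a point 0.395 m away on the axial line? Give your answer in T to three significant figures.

B ≈ 8.01×10⁻⁸ T

Dipole fields scale as 1/r³ in the far field; the geometry is the same at both points.
B₂ = B₁ · (r₁/r₂)³ = 1.44×10⁻⁸ · (0.700/0.395)³.
(r₁/r₂)³ = (1.772)³ = 5.565.
B₂ ≈ 8.014×10⁻⁸ T.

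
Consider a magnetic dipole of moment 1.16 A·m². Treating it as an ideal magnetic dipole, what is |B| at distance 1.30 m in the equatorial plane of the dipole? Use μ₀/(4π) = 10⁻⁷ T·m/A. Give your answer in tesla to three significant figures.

B ≈ 5.28×10⁻⁸ T

In the equatorial plane B = (μ₀/4π)·m/r³ (half the axial value).
B = (10⁻⁷)·(1.16) / (1.30)³ = 5.280×10⁻⁸ T.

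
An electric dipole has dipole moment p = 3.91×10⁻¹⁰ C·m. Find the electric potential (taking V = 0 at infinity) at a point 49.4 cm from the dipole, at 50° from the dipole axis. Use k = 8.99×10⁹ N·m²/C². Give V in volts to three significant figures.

V ≈ 9.26 V

The dipole potential is V = kp cosθ / r².
V = (8.99×10⁹)(3.91×10⁻¹⁰)·cos50° / (0.494)² = 9.259 V.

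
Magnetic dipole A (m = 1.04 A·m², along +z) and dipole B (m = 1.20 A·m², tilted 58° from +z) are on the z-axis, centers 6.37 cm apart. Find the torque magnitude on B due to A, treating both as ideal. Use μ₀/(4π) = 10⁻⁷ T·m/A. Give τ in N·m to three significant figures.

τ ≈ 8.19×10⁻⁴ N·m

Dipole B is on the axis of dipole A, so B₁ there is axial: B₁ = (μ₀/4π)·2m₁/r³ along +z.
B₁ = 2(10⁻⁷)(1.04)/(0.0637)³ = 8.047×10⁻⁴ T.
τ = m₂ B₁ sinθ.
τ = (1.20)(8.047×10⁻⁴)·sin58° = 8.189×10⁻⁴ N·m.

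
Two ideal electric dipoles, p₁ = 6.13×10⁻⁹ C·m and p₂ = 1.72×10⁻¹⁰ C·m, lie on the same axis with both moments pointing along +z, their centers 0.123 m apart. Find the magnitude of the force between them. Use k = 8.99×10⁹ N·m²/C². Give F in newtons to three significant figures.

On-axis field of dipole 1 at distance r: E = 2kp₁/r³. Force on dipole 2 is F = p₂·dE/dr (gradient along axis).
dE/dr = −6kp₁/r⁴, so |F| = 6kp₁p₂/r⁴ (attractive for aligned moments).
F = 6(8.99×10⁹)(6.13×10⁻⁹)(1.72×10⁻¹⁰)/(0.123)⁴ = 2.485×10⁻⁴ N.

F ≈ 2.48×10⁻⁴ N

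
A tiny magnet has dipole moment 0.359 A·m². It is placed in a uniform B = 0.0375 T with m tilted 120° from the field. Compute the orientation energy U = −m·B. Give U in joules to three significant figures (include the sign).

U ≈ 0.00673 J

U = −m·B = −mB cosθ.
U = −(0.359)(0.0375)·cos120° = 0.006731 J.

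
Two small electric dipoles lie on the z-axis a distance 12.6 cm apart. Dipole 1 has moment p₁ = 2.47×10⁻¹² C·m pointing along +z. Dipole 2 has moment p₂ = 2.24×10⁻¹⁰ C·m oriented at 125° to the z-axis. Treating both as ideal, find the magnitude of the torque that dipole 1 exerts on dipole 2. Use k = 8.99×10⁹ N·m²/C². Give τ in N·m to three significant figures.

τ ≈ 4.07×10⁻⁹ N·m

The second dipole sits on the axis of the first, so the field there is axial: E₁ = 2kp₁/r³ along +z.
E₁ = 2(8.99×10⁹)(2.47×10⁻¹²)/(0.126)³ = 22.20 N/C.
Torque on the second dipole: τ = p₂ E₁ sinθ.
τ = (2.24×10⁻¹⁰)(22.20)·sin125° = 4.074×10⁻⁹ N·m.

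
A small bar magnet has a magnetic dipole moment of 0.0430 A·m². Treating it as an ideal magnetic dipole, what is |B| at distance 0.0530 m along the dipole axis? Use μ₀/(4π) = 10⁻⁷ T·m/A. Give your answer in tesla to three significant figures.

B ≈ 5.78×10⁻⁵ T

On axis B = (μ₀/4π)·2m/r³.
B = 2·(10⁻⁷)·(0.0430) / (0.0530)³ = 5.777×10⁻⁵ T.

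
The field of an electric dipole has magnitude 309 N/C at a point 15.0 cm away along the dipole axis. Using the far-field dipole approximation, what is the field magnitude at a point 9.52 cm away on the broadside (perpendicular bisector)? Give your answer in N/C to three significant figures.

E ≈ 604 N/C

Dipole fields scale as 1/r³ in the far field.
The axial field is twice the equatorial field at the same r, so the geometry factor is 1/2.
E₂ = E₁ · (1/2) · (r₁/r₂)³ = 309 · 0.5 · (15.0/9.52)³.
(r₁/r₂)³ = (1.576)³ = 3.912.
E₂ ≈ 604.4 N/C.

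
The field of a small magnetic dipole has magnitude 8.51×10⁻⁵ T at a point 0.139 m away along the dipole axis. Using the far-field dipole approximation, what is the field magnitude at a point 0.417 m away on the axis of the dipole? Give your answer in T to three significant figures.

B ≈ 3.15×10⁻⁶ T

Dipole fields scale as 1/r³ in the far field; the geometry is the same at both points.
B₂ = B₁ · (r₁/r₂)³ = 8.51×10⁻⁵ · (0.139/0.417)³.
(r₁/r₂)³ = (0.3333)³ = 0.03704.
B₂ ≈ 3.152×10⁻⁶ T.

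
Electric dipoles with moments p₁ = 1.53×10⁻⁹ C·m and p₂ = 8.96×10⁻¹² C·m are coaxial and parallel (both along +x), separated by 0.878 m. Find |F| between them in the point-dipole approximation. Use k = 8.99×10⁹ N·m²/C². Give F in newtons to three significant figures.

F ≈ 1.24×10⁻⁹ N

On-axis field of dipole 1 at distance r: E = 2kp₁/r³. Force on dipole 2 is F = p₂·dE/dr (gradient along axis).
dE/dr = −6kp₁/r⁴, so |F| = 6kp₁p₂/r⁴ (attractive for aligned moments).
F = 6(8.99×10⁹)(1.53×10⁻⁹)(8.96×10⁻¹²)/(0.878)⁴ = 1.244×10⁻⁹ N.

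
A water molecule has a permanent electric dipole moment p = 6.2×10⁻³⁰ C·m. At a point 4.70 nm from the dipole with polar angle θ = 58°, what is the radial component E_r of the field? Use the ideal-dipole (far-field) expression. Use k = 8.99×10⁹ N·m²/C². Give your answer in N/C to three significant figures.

E_r ≈ 5.69×10⁵ N/C

For a dipole, E_r = (2kp cosθ)/r³.
kp/r³ = (8.99×10⁹)(6.20×10⁻³⁰)/(4.70×10⁻⁹)³ = 5.369×10⁵ N/C.
E_r = 2·5.369×10⁵·cos58° = 5.690×10⁵ N/C.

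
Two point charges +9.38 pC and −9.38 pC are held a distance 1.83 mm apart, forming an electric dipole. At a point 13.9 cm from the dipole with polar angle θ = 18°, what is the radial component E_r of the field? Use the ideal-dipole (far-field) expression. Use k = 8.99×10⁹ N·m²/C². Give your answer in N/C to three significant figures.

Dipole moment p = qd = (9.38×10⁻¹² C)(0.00183 m) = 1.717×10⁻¹⁴ C·m.
For a dipole, E_r = (2kp cosθ)/r³.
kp/r³ = (8.99×10⁹)(1.717×10⁻¹⁴)/(0.139)³ = 0.05748 N/C.
E_r = 2·0.05748·cos18° = 0.1093 N/C.

E_r ≈ 0.109 N/C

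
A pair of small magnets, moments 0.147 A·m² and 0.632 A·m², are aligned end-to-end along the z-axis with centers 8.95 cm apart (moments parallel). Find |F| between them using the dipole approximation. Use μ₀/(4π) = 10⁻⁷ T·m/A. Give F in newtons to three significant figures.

F ≈ 8.69×10⁻⁴ N

On-axis B of dipole 1: B = (μ₀/4π)·2m₁/r³. Force on dipole 2: F = m₂·dB/dr.
dB/dr = −(μ₀/4π)·6m₁/r⁴, so |F| = (μ₀/4π)·6m₁m₂/r⁴.
F = 6(10⁻⁷)(0.147)(0.632)/(0.0895)⁴ = 8.687×10⁻⁴ N.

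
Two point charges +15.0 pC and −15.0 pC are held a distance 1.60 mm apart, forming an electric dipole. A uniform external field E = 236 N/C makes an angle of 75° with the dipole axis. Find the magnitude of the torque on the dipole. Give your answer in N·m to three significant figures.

Dipole moment p = qd = (1.50×10⁻¹¹ C)(0.00160 m) = 2.40×10⁻¹⁴ C·m.
Torque on an electric dipole: τ = pE sinθ.
τ = (2.40×10⁻¹⁴)(236)·sin75° = 5.471×10⁻¹² N·m.

τ ≈ 5.47×10⁻¹² N·m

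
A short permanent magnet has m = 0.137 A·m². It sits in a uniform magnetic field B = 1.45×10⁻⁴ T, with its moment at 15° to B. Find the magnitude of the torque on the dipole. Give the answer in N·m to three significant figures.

Torque on a magnetic dipole: τ = mB sinθ.
τ = (0.137)(1.45×10⁻⁴)·sin15° = 5.141×10⁻⁶ N·m.

τ ≈ 5.14×10⁻⁶ N·m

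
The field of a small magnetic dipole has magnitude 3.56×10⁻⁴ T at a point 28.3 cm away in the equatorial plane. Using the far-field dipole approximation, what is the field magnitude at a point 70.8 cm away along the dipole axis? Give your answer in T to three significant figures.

Dipole fields scale as 1/r³ in the far field.
The axial field is twice the equatorial field at the same r, so the geometry factor is 2/1.
B₂ = B₁ · (2/1) · (r₁/r₂)³ = 3.56×10⁻⁴ · 2 · (28.3/70.8)³.
(r₁/r₂)³ = (0.3997)³ = 0.06386.
B₂ ≈ 4.547×10⁻⁵ T.

B ≈ 4.55×10⁻⁵ T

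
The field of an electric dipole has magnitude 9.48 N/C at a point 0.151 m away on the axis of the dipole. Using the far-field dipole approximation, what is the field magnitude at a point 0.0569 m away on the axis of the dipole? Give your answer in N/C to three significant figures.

Dipole fields scale as 1/r³ in the far field; the geometry is the same at both points.
E₂ = E₁ · (r₁/r₂)³ = 9.48 · (0.151/0.0569)³.
(r₁/r₂)³ = (2.654)³ = 18.69.
E₂ ≈ 177.2 N/C.

E ≈ 177 N/C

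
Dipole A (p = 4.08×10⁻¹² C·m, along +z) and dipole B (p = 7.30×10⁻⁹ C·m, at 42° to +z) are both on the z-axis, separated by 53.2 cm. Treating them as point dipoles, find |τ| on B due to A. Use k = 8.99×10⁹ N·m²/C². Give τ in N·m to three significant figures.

The second dipole sits on the axis of the first, so the field there is axial: E₁ = 2kp₁/r³ along +z.
E₁ = 2(8.99×10⁹)(4.08×10⁻¹²)/(0.532)³ = 0.4872 N/C.
Torque on the second dipole: τ = p₂ E₁ sinθ.
τ = (7.30×10⁻⁹)(0.4872)·sin42° = 2.380×10⁻⁹ N·m.

τ ≈ 2.38×10⁻⁹ N·m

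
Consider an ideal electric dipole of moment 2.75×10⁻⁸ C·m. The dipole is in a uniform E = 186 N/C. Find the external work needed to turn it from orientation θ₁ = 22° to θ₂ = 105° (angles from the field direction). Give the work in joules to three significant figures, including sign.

W ≈ 6.07×10⁻⁶ J

W_ext = ΔU = U(θ₂) − U(θ₁) = −pE cosθ₂ − (−pE cosθ₁) = pE(cosθ₁ − cosθ₂).
W = (2.75×10⁻⁸)(186)·(cos22° − cos105°) = (5.115×10⁻⁶)·(+1.1860) = 6.066×10⁻⁶ J.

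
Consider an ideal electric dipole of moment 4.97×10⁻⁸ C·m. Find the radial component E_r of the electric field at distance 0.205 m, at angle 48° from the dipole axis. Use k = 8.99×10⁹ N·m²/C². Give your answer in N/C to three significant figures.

E_r ≈ 6.94×10⁴ N/C

For a dipole, E_r = (2kp cosθ)/r³.
kp/r³ = (8.99×10⁹)(4.97×10⁻⁸)/(0.205)³ = 5.186×10⁴ N/C.
E_r = 2·5.186×10⁴·cos48° = 6.941×10⁴ N/C.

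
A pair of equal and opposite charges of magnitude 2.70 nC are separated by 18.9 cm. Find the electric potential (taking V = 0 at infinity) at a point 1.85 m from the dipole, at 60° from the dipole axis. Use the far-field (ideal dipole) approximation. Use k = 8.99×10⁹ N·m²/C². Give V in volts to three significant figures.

V ≈ 0.670 V

Dipole moment p = qd = (2.70×10⁻⁹ C)(0.189 m) = 5.103×10⁻¹⁰ C·m.
The dipole potential is V = kp cosθ / r².
V = (8.99×10⁹)(5.103×10⁻¹⁰)·cos60° / (1.85)² = 0.6702 V.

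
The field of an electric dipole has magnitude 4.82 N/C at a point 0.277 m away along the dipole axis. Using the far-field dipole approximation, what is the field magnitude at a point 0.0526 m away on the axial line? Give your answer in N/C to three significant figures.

E ≈ 704 N/C

Dipole fields scale as 1/r³ in the far field; the geometry is the same at both points.
E₂ = E₁ · (r₁/r₂)³ = 4.82 · (0.277/0.0526)³.
(r₁/r₂)³ = (5.266)³ = 146.
E₂ ≈ 703.9 N/C.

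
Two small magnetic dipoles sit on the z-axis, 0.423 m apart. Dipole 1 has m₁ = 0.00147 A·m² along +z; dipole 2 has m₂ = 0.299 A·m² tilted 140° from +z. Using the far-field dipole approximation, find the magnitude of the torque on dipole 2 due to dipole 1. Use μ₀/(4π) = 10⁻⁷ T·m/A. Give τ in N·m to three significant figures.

Dipole B is on the axis of dipole A, so B₁ there is axial: B₁ = (μ₀/4π)·2m₁/r³ along +z.
B₁ = 2(10⁻⁷)(0.00147)/(0.423)³ = 3.884×10⁻⁹ T.
τ = m₂ B₁ sinθ.
τ = (0.299)(3.884×10⁻⁹)·sin140° = 7.466×10⁻¹⁰ N·m.

τ ≈ 7.47×10⁻¹⁰ N·m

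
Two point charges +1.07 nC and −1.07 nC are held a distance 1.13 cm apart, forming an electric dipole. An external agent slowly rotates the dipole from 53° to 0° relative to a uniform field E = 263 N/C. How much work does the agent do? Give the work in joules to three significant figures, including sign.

Dipole moment p = qd = (1.07×10⁻⁹ C)(0.0113 m) = 1.209×10⁻¹¹ C·m.
W_ext = ΔU = U(θ₂) − U(θ₁) = −pE cosθ₂ − (−pE cosθ₁) = pE(cosθ₁ − cosθ₂).
W = (1.209×10⁻¹¹)(263)·(cos53° − cos0°) = (3.180×10⁻⁹)·(-0.3982) = -1.266×10⁻⁹ J.

W ≈ -1.27×10⁻⁹ J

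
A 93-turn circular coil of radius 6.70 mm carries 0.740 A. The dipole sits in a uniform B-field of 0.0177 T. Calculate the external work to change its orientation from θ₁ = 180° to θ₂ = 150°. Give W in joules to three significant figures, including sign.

m = NIA = NIπa² = 93·(0.740)·π·(0.00670)² = 0.009705 A·m².
W_ext = ΔU = −mB cosθ₂ + mB cosθ₁ = mB(cosθ₁ − cosθ₂).
W = (0.009705)(0.0177)·(cos180° − cos150°) = (1.718×10⁻⁴)·(-0.1340) = -2.301×10⁻⁵ J.

W ≈ -2.30×10⁻⁵ J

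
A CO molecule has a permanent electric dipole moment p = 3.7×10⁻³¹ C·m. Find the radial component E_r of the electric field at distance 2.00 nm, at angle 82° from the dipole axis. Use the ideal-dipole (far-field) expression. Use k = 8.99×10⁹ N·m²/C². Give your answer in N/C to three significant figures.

E_r ≈ 1.16×10⁵ N/C

For a dipole, E_r = (2kp cosθ)/r³.
kp/r³ = (8.99×10⁹)(3.70×10⁻³¹)/(2.00×10⁻⁹)³ = 4.158×10⁵ N/C.
E_r = 2·4.158×10⁵·cos82° = 1.157×10⁵ N/C.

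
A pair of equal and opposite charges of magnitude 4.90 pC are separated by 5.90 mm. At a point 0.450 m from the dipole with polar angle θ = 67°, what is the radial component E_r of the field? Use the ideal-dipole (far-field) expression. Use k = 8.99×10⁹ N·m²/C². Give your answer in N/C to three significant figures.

Dipole moment p = qd = (4.90×10⁻¹² C)(0.00590 m) = 2.891×10⁻¹⁴ C·m.
For a dipole, E_r = (2kp cosθ)/r³.
kp/r³ = (8.99×10⁹)(2.891×10⁻¹⁴)/(0.450)³ = 0.002852 N/C.
E_r = 2·0.002852·cos67° = 0.002229 N/C.

E_r ≈ 0.00223 N/C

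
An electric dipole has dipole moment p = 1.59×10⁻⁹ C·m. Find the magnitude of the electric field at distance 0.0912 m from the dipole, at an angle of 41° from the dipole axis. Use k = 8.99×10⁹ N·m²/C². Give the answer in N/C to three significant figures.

At angle θ the dipole field magnitude is E = (kp/r³)·√(1 + 3cos²θ).
kp/r³ = (8.99×10⁹)(1.59×10⁻⁹) / (0.0912)³ = 1.884×10⁴ N/C.
√(1 + 3cos²41°) = √(1 + 3·0.5696) = √2.7088 ≈ 1.6458.
E ≈ 1.884×10⁴ × 1.646 = 3.101×10⁴ N/C.

E ≈ 3.10×10⁴ N/C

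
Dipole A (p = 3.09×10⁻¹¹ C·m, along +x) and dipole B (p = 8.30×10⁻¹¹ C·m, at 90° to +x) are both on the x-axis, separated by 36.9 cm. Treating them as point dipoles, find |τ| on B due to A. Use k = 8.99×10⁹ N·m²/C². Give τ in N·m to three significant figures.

The second dipole sits on the axis of the first, so the field there is axial: E₁ = 2kp₁/r³ along +x.
E₁ = 2(8.99×10⁹)(3.09×10⁻¹¹)/(0.369)³ = 11.06 N/C.
Torque on the second dipole: τ = p₂ E₁ sinθ.
τ = (8.30×10⁻¹¹)(11.06)·sin90° = 9.178×10⁻¹⁰ N·m.

τ ≈ 9.18×10⁻¹⁰ N·m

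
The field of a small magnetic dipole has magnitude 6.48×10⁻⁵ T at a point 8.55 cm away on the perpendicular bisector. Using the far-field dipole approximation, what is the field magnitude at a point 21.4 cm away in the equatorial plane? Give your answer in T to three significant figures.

Dipole fields scale as 1/r³ in the far field; the geometry is the same at both points.
B₂ = B₁ · (r₁/r₂)³ = 6.48×10⁻⁵ · (8.55/21.4)³.
(r₁/r₂)³ = (0.3995)³ = 0.06378.
B₂ ≈ 4.133×10⁻⁶ T.

B ≈ 4.13×10⁻⁶ T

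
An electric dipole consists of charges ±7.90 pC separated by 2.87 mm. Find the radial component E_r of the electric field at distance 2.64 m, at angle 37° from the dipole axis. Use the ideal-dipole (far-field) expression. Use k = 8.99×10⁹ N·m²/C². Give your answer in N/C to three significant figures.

Dipole moment p = qd = (7.90×10⁻¹² C)(0.00287 m) = 2.267×10⁻¹⁴ C·m.
For a dipole, E_r = (2kp cosθ)/r³.
kp/r³ = (8.99×10⁹)(2.267×10⁻¹⁴)/(2.64)³ = 1.108×10⁻⁵ N/C.
E_r = 2·1.108×10⁻⁵·cos37° = 1.769×10⁻⁵ N/C.

E_r ≈ 1.77×10⁻⁵ N/C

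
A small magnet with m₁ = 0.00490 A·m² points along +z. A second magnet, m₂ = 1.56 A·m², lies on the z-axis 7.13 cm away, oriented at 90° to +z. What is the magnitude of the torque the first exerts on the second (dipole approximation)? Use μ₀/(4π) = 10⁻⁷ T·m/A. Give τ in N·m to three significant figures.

τ ≈ 4.22×10⁻⁶ N·m

Dipole B is on the axis of dipole A, so B₁ there is axial: B₁ = (μ₀/4π)·2m₁/r³ along +z.
B₁ = 2(10⁻⁷)(0.00490)/(0.0713)³ = 2.704×10⁻⁶ T.
τ = m₂ B₁ sinθ.
τ = (1.56)(2.704×10⁻⁶)·sin90° = 4.218×10⁻⁶ N·m.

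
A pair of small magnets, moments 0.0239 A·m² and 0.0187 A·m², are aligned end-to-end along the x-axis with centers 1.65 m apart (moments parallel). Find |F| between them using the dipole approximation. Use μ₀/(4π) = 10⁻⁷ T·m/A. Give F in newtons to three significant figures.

On-axis B of dipole 1: B = (μ₀/4π)·2m₁/r³. Force on dipole 2: F = m₂·dB/dr.
dB/dr = −(μ₀/4π)·6m₁/r⁴, so |F| = (μ₀/4π)·6m₁m₂/r⁴.
F = 6(10⁻⁷)(0.0239)(0.0187)/(1.65)⁴ = 3.618×10⁻¹¹ N.

F ≈ 3.62×10⁻¹¹ N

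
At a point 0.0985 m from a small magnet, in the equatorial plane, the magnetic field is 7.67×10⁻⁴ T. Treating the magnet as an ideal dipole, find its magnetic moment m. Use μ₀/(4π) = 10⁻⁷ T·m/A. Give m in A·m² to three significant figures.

In the equatorial plane B = (μ₀/4π)·m/r³, so m = Br³·4π/(μ₀).
m = (7.67×10⁻⁴)·(0.0985)³ / (10⁻⁷) = 7.330 A·m².

m ≈ 7.33 A·m²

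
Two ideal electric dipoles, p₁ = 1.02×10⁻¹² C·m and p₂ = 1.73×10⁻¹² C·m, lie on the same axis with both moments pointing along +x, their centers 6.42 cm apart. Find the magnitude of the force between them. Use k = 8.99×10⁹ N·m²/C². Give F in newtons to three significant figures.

On-axis field of dipole 1 at distance r: E = 2kp₁/r³. Force on dipole 2 is F = p₂·dE/dr (gradient along axis).
dE/dr = −6kp₁/r⁴, so |F| = 6kp₁p₂/r⁴ (attractive for aligned moments).
F = 6(8.99×10⁹)(1.02×10⁻¹²)(1.73×10⁻¹²)/(0.0642)⁴ = 5.603×10⁻⁹ N.

F ≈ 5.60×10⁻⁹ N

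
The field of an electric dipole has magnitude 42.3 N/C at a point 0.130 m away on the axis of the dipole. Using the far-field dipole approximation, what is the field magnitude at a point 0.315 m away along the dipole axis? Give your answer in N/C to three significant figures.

E ≈ 2.97 N/C

Dipole fields scale as 1/r³ in the far field; the geometry is the same at both points.
E₂ = E₁ · (r₁/r₂)³ = 42.3 · (0.130/0.315)³.
(r₁/r₂)³ = (0.4127)³ = 0.07029.
E₂ ≈ 2.973 N/C.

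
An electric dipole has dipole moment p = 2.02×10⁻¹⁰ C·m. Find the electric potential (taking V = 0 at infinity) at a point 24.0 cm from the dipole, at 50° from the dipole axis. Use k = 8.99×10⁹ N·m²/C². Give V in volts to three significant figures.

The dipole potential is V = kp cosθ / r².
V = (8.99×10⁹)(2.02×10⁻¹⁰)·cos50° / (0.240)² = 20.27 V.

V ≈ 20.3 V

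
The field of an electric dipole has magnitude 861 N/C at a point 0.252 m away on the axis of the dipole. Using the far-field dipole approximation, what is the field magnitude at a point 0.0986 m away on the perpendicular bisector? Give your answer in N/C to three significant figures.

E ≈ 7190 N/C

Dipole fields scale as 1/r³ in the far field.
The axial field is twice the equatorial field at the same r, so the geometry factor is 1/2.
E₂ = E₁ · (1/2) · (r₁/r₂)³ = 861 · 0.5 · (0.252/0.0986)³.
(r₁/r₂)³ = (2.556)³ = 16.69.
E₂ ≈ 7187 N/C.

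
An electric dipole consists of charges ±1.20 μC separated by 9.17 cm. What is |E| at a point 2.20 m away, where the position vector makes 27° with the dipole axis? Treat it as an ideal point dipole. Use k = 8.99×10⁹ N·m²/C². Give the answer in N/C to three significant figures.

Dipole moment p = qd = (1.20×10⁻⁶ C)(0.0917 m) = 1.10×10⁻⁷ C·m.
At angle θ the dipole field magnitude is E = (kp/r³)·√(1 + 3cos²θ).
kp/r³ = (8.99×10⁹)(1.10×10⁻⁷) / (2.20)³ = 92.87 N/C.
√(1 + 3cos²27°) = √(1 + 3·0.7939) = √3.3817 ≈ 1.8389.
E ≈ 92.87 × 1.839 = 170.8 N/C.

E ≈ 171 N/C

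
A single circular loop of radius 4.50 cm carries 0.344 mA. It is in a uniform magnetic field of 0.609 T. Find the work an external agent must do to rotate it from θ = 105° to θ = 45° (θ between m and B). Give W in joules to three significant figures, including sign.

W ≈ -1.29×10⁻⁶ J

Magnetic moment m = IA = Iπa² = (3.44×10⁻⁴)·π·(0.0450)² = 2.188×10⁻⁶ A·m².
W_ext = ΔU = −mB cosθ₂ + mB cosθ₁ = mB(cosθ₁ − cosθ₂).
W = (2.188×10⁻⁶)(0.609)·(cos105° − cos45°) = (1.332×10⁻⁶)·(-0.9659) = -1.287×10⁻⁶ J.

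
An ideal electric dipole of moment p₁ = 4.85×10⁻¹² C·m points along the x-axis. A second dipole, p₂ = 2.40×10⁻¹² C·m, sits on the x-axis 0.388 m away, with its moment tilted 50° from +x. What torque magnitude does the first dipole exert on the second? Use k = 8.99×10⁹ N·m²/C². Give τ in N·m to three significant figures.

τ ≈ 2.74×10⁻¹² N·m

The second dipole sits on the axis of the first, so the field there is axial: E₁ = 2kp₁/r³ along +x.
E₁ = 2(8.99×10⁹)(4.85×10⁻¹²)/(0.388)³ = 1.493 N/C.
Torque on the second dipole: τ = p₂ E₁ sinθ.
τ = (2.40×10⁻¹²)(1.493)·sin50° = 2.745×10⁻¹² N·m.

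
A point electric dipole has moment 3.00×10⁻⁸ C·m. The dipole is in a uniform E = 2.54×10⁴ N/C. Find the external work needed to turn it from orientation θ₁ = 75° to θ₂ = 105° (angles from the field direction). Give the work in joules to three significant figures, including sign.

W ≈ 3.94×10⁻⁴ J

W_ext = ΔU = U(θ₂) − U(θ₁) = −pE cosθ₂ − (−pE cosθ₁) = pE(cosθ₁ − cosθ₂).
W = (3.00×10⁻⁸)(2.54×10⁴)·(cos75° − cos105°) = (7.620×10⁻⁴)·(+0.5176) = 3.944×10⁻⁴ J.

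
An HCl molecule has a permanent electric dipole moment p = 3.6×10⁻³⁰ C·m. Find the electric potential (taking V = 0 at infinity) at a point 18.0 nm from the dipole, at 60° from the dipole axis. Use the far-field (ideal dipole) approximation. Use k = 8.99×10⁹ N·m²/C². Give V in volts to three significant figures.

V ≈ 4.99×10⁻⁵ V

The dipole potential is V = kp cosθ / r².
V = (8.99×10⁹)(3.60×10⁻³⁰)·cos60° / (1.80×10⁻⁸)² = 4.994×10⁻⁵ V.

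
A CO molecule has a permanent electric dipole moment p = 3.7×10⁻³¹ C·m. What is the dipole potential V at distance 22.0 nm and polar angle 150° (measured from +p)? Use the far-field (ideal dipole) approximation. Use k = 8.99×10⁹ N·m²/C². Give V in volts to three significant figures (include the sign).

The dipole potential is V = kp cosθ / r².
V = (8.99×10⁹)(3.70×10⁻³¹)·cos150° / (2.20×10⁻⁸)² = -5.952×10⁻⁶ V.

V ≈ -5.95×10⁻⁶ V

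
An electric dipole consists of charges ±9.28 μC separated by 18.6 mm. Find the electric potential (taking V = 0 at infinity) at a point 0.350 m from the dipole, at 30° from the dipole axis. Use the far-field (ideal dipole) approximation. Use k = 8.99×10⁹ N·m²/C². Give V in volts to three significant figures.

Dipole moment p = qd = (9.28×10⁻⁶ C)(0.0186 m) = 1.726×10⁻⁷ C·m.
The dipole potential is V = kp cosθ / r².
V = (8.99×10⁹)(1.726×10⁻⁷)·cos30° / (0.350)² = 1.097×10⁴ V.

V ≈ 1.10×10⁴ V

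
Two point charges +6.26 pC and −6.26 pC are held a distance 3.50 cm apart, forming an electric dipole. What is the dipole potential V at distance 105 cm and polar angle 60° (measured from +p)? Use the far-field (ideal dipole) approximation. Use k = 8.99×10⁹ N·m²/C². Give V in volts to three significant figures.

Dipole moment p = qd = (6.26×10⁻¹² C)(0.0350 m) = 2.191×10⁻¹³ C·m.
The dipole potential is V = kp cosθ / r².
V = (8.99×10⁹)(2.191×10⁻¹³)·cos60° / (1.05)² = 8.933×10⁻⁴ V.

V ≈ 8.93×10⁻⁴ V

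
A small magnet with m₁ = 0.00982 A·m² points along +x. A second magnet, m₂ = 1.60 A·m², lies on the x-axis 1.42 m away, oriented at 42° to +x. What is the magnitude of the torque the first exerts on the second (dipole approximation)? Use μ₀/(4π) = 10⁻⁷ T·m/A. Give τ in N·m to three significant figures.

τ ≈ 7.34×10⁻¹⁰ N·m

Dipole B is on the axis of dipole A, so B₁ there is axial: B₁ = (μ₀/4π)·2m₁/r³ along +x.
B₁ = 2(10⁻⁷)(0.00982)/(1.42)³ = 6.859×10⁻¹⁰ T.
τ = m₂ B₁ sinθ.
τ = (1.60)(6.859×10⁻¹⁰)·sin42° = 7.344×10⁻¹⁰ N·m.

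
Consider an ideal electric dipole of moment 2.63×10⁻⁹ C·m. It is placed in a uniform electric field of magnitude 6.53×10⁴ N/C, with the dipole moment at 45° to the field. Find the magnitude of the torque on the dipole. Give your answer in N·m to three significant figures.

Torque on an electric dipole: τ = pE sinθ.
τ = (2.63×10⁻⁹)(6.53×10⁴)·sin45° = 1.214×10⁻⁴ N·m.

τ ≈ 1.21×10⁻⁴ N·m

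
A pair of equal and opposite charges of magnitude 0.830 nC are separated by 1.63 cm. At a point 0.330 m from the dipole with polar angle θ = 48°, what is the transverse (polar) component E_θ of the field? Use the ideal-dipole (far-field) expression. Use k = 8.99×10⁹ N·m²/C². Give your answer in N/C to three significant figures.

E_θ ≈ 2.52 N/C

Dipole moment p = qd = (8.30×10⁻¹⁰ C)(0.0163 m) = 1.353×10⁻¹¹ C·m.
For a dipole, E_θ = (kp sinθ)/r³.
kp/r³ = (8.99×10⁹)(1.353×10⁻¹¹)/(0.330)³ = 3.385 N/C.
E_θ = 3.385·sin48° = 2.515 N/C.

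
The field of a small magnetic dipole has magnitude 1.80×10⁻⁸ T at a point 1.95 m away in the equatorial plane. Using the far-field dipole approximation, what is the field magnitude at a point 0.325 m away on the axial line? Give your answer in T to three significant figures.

Dipole fields scale as 1/r³ in the far field.
The axial field is twice the equatorial field at the same r, so the geometry factor is 2/1.
B₂ = B₁ · (2/1) · (r₁/r₂)³ = 1.80×10⁻⁸ · 2 · (1.95/0.325)³.
(r₁/r₂)³ = (6)³ = 216.
B₂ ≈ 7.776×10⁻⁶ T.

B ≈ 7.78×10⁻⁶ T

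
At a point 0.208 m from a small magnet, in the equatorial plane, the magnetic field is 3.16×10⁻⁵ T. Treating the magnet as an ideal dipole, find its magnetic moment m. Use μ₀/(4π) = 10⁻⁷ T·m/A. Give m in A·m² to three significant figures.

In the equatorial plane B = (μ₀/4π)·m/r³, so m = Br³·4π/(μ₀).
m = (3.16×10⁻⁵)·(0.208)³ / (10⁻⁷) = 2.844 A·m².

m ≈ 2.84 A·m²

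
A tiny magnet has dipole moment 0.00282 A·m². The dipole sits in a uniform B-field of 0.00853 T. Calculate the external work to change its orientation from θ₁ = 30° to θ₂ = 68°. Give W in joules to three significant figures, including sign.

W ≈ 1.18×10⁻⁵ J

W_ext = ΔU = −mB cosθ₂ + mB cosθ₁ = mB(cosθ₁ − cosθ₂).
W = (0.00282)(0.00853)·(cos30° − cos68°) = (2.405×10⁻⁵)·(+0.4914) = 1.182×10⁻⁵ J.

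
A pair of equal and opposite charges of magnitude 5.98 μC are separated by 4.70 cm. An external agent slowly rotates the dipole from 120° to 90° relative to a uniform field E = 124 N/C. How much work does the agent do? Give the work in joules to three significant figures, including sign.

W ≈ -1.74×10⁻⁵ J

Dipole moment p = qd = (5.98×10⁻⁶ C)(0.0470 m) = 2.811×10⁻⁷ C·m.
W_ext = ΔU = U(θ₂) − U(θ₁) = −pE cosθ₂ − (−pE cosθ₁) = pE(cosθ₁ − cosθ₂).
W = (2.811×10⁻⁷)(124)·(cos120° − cos90°) = (3.486×10⁻⁵)·(-0.5000) = -1.743×10⁻⁵ J.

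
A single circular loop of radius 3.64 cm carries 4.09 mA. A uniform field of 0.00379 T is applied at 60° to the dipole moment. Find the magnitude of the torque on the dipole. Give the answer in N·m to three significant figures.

τ ≈ 5.59×10⁻⁸ N·m

Magnetic moment m = IA = Iπa² = (0.00409)·π·(0.0364)² = 1.702×10⁻⁵ A·m².
Torque on a magnetic dipole: τ = mB sinθ.
τ = (1.702×10⁻⁵)(0.00379)·sin60° = 5.586×10⁻⁸ N·m.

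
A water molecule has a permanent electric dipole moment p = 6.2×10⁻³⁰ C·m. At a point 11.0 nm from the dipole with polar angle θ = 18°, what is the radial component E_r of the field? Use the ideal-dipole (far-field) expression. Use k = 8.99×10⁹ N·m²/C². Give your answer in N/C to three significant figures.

E_r ≈ 7.97×10⁴ N/C

For a dipole, E_r = (2kp cosθ)/r³.
kp/r³ = (8.99×10⁹)(6.20×10⁻³⁰)/(1.10×10⁻⁸)³ = 4.188×10⁴ N/C.
E_r = 2·4.188×10⁴·cos18° = 7.965×10⁴ N/C.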